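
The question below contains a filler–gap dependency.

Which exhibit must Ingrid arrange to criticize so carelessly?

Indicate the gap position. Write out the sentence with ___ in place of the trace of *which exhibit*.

Which exhibit must Ingrid arrange to criticize ___ so carelessly?

Pre-movement form: Ingrid must arrange to criticize which exhibit so carelessly.
'which exhibit' is the direct object of 'criticize'. The gap is right after 'criticize'.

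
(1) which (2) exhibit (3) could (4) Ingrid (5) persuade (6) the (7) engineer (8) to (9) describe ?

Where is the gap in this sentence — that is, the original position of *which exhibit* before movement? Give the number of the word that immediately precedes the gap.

9

Before movement: Ingrid could persuade the engineer to describe which exhibit.
'which exhibit' is the direct object of 'describe'. It moves to the left edge, and the trace sits right after 'describe':
Which exhibit could Ingrid persuade the engineer to describe ___?
'describe' is word 9.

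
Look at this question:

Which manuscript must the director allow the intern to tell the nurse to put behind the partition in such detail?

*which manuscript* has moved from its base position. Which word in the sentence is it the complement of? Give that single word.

Before movement: The director must allow the intern to tell the nurse to put which manuscript behind the partition in such detail.
'which manuscript' functions as the direct object of 'put'. Wh-movement fronts it, leaving a gap right after 'put':
Which manuscript must the director allow the intern to tell the nurse to put ___ behind the partition in such detail?

put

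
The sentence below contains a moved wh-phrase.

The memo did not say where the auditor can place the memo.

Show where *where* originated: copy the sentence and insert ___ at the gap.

The memo did not say where the auditor can place the memo ___.

In situ: The auditor can place the memo where.
'where' functions as the locative complement of 'place'. The gap is right after 'memo'.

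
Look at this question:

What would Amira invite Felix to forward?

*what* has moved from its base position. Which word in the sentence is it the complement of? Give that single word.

In situ: Amira would invite Felix to forward what.
'what' is the direct object of 'forward'. Fronting leaves a gap immediately after 'forward':
What would Amira invite Felix to forward ___?

forward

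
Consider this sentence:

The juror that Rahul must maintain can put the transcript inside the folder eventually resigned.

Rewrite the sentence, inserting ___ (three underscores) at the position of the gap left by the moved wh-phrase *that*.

'that' is the subject of the clause embedded under 'maintain'. The gap is right after 'maintain'.

The juror that Rahul must maintain ___ can put the transcript inside the folder eventually resigned.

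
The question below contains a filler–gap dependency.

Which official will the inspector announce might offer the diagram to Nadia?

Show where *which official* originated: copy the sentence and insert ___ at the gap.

Pre-movement form: The inspector will announce which official might offer the diagram to Nadia.
The filler 'which official' is interpreted as the subject of the clause embedded under 'announce'. The gap is right after 'announce'.

Which official will the inspector announce ___ might offer the diagram to Nadia?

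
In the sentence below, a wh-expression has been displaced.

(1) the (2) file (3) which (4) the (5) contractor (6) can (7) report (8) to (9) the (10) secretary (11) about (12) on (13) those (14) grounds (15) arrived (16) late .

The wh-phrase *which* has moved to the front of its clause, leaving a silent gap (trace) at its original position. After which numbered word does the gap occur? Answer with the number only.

11

'which' functions as the object of the preposition 'about'. Fronting leaves a gap immediately after 'about':
The file which the contractor can report to the secretary about ___ on those grounds arrived late.
'about' is word 11.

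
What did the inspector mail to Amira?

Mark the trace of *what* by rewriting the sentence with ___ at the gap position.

What did the inspector mail ___ to Amira?

Pre-movement form: The inspector did mail what to Amira.
'what' is the direct object of 'mail'. The gap is right after 'mail'.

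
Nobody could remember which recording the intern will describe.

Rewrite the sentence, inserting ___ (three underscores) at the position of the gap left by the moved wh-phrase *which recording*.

In situ: The intern will describe which recording.
'which recording' functions as the direct object of 'describe'. The gap is right after 'describe'.

Nobody could remember which recording the intern will describe ___.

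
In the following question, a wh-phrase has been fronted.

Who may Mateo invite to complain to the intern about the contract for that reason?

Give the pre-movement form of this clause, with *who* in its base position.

Mateo may invite who to complain to the intern about the contract for that reason.

The filler 'who' is interpreted as the direct object of 'invite'. It moves to the left edge, and the trace sits right after 'invite':
Who may Mateo invite ___ to complain to the intern about the contract for that reason?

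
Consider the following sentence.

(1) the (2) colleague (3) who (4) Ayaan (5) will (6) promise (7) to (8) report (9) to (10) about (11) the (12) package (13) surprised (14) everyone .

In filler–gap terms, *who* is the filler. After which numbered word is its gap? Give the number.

9

The filler 'who' is interpreted as the object of the preposition 'to'. Fronting leaves a gap immediately after 'to':
The colleague who Ayaan will promise to report to ___ about the package surprised everyone.
'to' is word 9.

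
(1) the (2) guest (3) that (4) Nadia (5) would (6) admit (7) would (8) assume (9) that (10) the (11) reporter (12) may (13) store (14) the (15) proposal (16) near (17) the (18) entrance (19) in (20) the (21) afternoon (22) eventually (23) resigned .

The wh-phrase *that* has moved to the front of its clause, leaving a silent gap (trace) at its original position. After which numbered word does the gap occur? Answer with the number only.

6

'that' is the subject of the clause embedded under 'admit'. Wh-movement fronts it, leaving a gap right after 'admit':
The guest that Nadia would admit ___ would assume that the reporter may store the proposal near the entrance in the afternoon eventually resigned.
'admit' is word 6.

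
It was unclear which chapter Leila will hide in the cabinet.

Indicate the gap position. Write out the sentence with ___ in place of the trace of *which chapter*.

It was unclear which chapter Leila will hide ___ in the cabinet.

Before movement: Leila will hide which chapter in the cabinet.
'which chapter' is the direct object of 'hide'. The gap is right after 'hide'.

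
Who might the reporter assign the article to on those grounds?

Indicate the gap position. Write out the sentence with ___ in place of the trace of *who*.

Who might the reporter assign the article to ___ on those grounds?

Pre-movement form: The reporter might assign the article to who on those grounds.
The filler 'who' is interpreted as the object of the preposition 'to' (recipient of 'assign'). The gap is right after 'to'.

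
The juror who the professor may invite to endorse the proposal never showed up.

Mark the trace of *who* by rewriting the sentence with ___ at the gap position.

The juror who the professor may invite ___ to endorse the proposal never showed up.

The filler 'who' is interpreted as the direct object of 'invite'. The gap is right after 'invite'.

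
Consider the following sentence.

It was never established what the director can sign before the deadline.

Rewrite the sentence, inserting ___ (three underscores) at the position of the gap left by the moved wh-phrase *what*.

It was never established what the director can sign ___ before the deadline.

Underlying clause: The director can sign what before the deadline.
'what' is the direct object of 'sign'. The gap is right after 'sign'.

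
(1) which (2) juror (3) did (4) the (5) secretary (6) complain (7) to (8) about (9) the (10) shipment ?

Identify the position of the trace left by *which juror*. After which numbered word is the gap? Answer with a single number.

Before movement: The secretary did complain to which juror about the shipment.
'which juror' is the object of the preposition 'to'. Fronting leaves a gap immediately after 'to':
Which juror did the secretary complain to ___ about the shipment?
'to' is word 7.

7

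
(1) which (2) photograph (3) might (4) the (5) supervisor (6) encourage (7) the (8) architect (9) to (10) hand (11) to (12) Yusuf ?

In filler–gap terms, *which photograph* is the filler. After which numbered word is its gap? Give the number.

Pre-movement form: The supervisor might encourage the architect to hand which photograph to Yusuf.
'which photograph' is the direct object of 'hand'. It moves to the left edge, and the trace sits right after 'hand':
Which photograph might the supervisor encourage the architect to hand ___ to Yusuf?
'hand' is word 10.

10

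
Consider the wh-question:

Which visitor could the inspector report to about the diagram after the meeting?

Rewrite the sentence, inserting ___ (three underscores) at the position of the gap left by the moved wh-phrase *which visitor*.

Which visitor could the inspector report to ___ about the diagram after the meeting?

Before movement: The inspector could report to which visitor about the diagram after the meeting.
'which visitor' is the object of the preposition 'to'. The gap is right after 'to'.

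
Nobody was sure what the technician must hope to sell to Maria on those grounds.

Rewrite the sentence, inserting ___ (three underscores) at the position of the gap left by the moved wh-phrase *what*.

Nobody was sure what the technician must hope to sell ___ to Maria on those grounds.

Underlying clause: The technician must hope to sell what to Maria on those grounds.
'what' is the direct object of 'sell'. The gap is right after 'sell'.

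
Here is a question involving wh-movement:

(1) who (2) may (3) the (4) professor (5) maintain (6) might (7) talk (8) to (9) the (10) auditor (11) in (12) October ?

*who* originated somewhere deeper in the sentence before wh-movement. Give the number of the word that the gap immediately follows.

5

Before movement: The professor may maintain who might talk to the auditor in October.
The filler 'who' is interpreted as the subject of the clause embedded under 'maintain'. Fronting leaves a gap immediately after 'maintain':
Who may the professor maintain ___ might talk to the auditor in October?
'maintain' is word 5.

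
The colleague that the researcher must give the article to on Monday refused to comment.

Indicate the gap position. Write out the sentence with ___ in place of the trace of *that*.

The colleague that the researcher must give the article to ___ on Monday refused to comment.

The filler 'that' is interpreted as the object of the preposition 'to' (recipient of 'give'). The gap is right after 'to'.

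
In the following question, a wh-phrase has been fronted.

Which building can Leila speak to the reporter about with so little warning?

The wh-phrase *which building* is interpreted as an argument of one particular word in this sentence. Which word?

about

In situ: Leila can speak to the reporter about which building with so little warning.
The filler 'which building' is interpreted as the object of the preposition 'about'. Wh-movement fronts it, leaving a gap right after 'about':
Which building can Leila speak to the reporter about ___ with so little warning?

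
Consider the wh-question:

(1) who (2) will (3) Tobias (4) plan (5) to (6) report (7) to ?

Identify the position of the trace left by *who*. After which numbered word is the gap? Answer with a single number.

Before movement: Tobias will plan to report to who.
The filler 'who' is interpreted as the object of the preposition 'to'. It moves to the left edge, and the trace sits right after 'to':
Who will Tobias plan to report to ___?
'to' is word 7.

7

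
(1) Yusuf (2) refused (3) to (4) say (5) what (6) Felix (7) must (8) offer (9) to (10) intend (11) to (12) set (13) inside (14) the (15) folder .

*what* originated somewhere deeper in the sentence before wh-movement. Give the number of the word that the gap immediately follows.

12

In situ: Felix must offer to intend to set what inside the folder.
'what' functions as the direct object of 'set'. It moves to the left edge, and the trace sits right after 'set':
Yusuf refused to say what Felix must offer to intend to set ___ inside the folder.
'set' is word 12.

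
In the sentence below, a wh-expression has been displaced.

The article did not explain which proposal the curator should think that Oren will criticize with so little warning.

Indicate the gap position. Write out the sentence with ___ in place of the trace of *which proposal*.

The article did not explain which proposal the curator should think that Oren will criticize ___ with so little warning.

In situ: The curator should think that Oren will criticize which proposal with so little warning.
'which proposal' is the direct object of 'criticize'. The gap is right after 'criticize'.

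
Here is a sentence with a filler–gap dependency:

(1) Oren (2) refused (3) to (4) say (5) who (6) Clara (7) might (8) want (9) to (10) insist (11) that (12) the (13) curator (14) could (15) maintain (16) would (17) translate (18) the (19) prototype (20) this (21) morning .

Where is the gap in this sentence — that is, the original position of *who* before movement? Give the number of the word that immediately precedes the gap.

15

In situ: Clara might want to insist that the curator could maintain who would translate the prototype this morning.
'who' is the subject of the clause embedded under 'maintain'. Fronting leaves a gap immediately after 'maintain':
Oren refused to say who Clara might want to insist that the curator could maintain ___ would translate the prototype this morning.
'maintain' is word 15.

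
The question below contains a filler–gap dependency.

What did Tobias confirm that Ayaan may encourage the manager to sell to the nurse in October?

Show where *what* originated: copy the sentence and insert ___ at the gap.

Pre-movement form: Tobias did confirm that Ayaan may encourage the manager to sell what to the nurse in October.
The filler 'what' is interpreted as the direct object of 'sell'. The gap is right after 'sell'.

What did Tobias confirm that Ayaan may encourage the manager to sell ___ to the nurse in October?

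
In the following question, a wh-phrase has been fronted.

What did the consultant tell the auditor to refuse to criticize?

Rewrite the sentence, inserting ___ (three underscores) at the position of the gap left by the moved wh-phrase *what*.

In situ: The consultant did tell the auditor to refuse to criticize what.
'what' is the direct object of 'criticize'. The gap is right after 'criticize'.

What did the consultant tell the auditor to refuse to criticize ___?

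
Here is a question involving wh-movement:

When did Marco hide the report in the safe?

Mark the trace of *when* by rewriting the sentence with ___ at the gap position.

When did Marco hide the report in the safe ___?

In situ: Marco did hide the report in the safe when.
'when' functions as the temporal adjunct. The gap is right after 'safe'.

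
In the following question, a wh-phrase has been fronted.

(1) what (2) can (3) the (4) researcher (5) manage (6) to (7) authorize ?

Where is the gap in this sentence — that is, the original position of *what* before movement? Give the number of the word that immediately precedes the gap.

7

Pre-movement form: The researcher can manage to authorize what.
The filler 'what' is interpreted as the direct object of 'authorize'. Wh-movement fronts it, leaving a gap right after 'authorize':
What can the researcher manage to authorize ___?
'authorize' is word 7.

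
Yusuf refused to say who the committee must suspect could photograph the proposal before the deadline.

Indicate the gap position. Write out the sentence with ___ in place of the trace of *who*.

Yusuf refused to say who the committee must suspect ___ could photograph the proposal before the deadline.

Underlying clause: The committee must suspect who could photograph the proposal before the deadline.
The filler 'who' is interpreted as the subject of the clause embedded under 'suspect'. The gap is right after 'suspect'.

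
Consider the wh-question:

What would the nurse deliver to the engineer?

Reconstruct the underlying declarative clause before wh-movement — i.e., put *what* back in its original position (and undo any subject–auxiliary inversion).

The nurse would deliver what to the engineer.

The filler 'what' is interpreted as the direct object of 'deliver'. Wh-movement fronts it, leaving a gap right after 'deliver':
What would the nurse deliver ___ to the engineer?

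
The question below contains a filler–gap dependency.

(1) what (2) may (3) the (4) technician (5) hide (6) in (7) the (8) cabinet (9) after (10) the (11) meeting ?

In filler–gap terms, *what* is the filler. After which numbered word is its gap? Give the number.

Underlying clause: The technician may hide what in the cabinet after the meeting.
'what' is the direct object of 'hide'. Wh-movement fronts it, leaving a gap right after 'hide':
What may the technician hide ___ in the cabinet after the meeting?
'hide' is word 5.

5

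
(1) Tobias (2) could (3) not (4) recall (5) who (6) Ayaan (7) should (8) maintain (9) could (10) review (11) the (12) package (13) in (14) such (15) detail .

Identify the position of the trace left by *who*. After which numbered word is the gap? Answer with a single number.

8

In situ: Ayaan should maintain who could review the package in such detail.
'who' is the subject of the clause embedded under 'maintain'. Fronting leaves a gap immediately after 'maintain':
Tobias could not recall who Ayaan should maintain ___ could review the package in such detail.
'maintain' is word 8.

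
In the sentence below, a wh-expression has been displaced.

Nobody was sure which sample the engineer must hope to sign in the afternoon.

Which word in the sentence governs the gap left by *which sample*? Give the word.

Underlying clause: The engineer must hope to sign which sample in the afternoon.
'which sample' is the direct object of 'sign'. Fronting leaves a gap immediately after 'sign':
Nobody was sure which sample the engineer must hope to sign ___ in the afternoon.

sign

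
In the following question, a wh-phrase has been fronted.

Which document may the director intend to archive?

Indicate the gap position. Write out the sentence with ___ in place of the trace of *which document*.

Which document may the director intend to archive ___?

Pre-movement form: The director may intend to archive which document.
'which document' is the direct object of 'archive'. The gap is right after 'archive'.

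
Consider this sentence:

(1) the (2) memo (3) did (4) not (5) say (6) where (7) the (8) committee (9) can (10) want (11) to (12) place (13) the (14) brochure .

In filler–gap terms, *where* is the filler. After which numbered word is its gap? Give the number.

Underlying clause: The committee can want to place the brochure where.
'where' functions as the locative complement of 'place'. It moves to the left edge, and the trace sits right after 'brochure':
The memo did not say where the committee can want to place the brochure ___.
'brochure' is word 14.

14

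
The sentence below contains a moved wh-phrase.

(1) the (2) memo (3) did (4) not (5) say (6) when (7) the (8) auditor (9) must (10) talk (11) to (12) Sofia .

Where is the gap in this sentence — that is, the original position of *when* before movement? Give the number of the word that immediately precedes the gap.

Underlying clause: The auditor must talk to Sofia when.
'when' is the temporal adjunct. Wh-movement fronts it, leaving a gap right after 'Sofia':
The memo did not say when the auditor must talk to Sofia ___.
'Sofia' is word 12.

12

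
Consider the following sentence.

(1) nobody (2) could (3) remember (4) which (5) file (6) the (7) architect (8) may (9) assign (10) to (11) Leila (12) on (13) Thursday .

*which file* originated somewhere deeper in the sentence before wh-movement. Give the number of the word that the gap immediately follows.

Before movement: The architect may assign which file to Leila on Thursday.
'which file' functions as the direct object of 'assign'. It moves to the left edge, and the trace sits right after 'assign':
Nobody could remember which file the architect may assign ___ to Leila on Thursday.
'assign' is word 9.

9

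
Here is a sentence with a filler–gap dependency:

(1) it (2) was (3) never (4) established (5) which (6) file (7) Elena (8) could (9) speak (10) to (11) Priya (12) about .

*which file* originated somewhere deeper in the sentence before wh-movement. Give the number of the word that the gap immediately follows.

Before movement: Elena could speak to Priya about which file.
The filler 'which file' is interpreted as the object of the preposition 'about'. Wh-movement fronts it, leaving a gap right after 'about':
It was never established which file Elena could speak to Priya about ___.
'about' is word 12.

12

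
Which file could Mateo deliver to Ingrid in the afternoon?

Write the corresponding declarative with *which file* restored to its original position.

'which file' is the direct object of 'deliver'. Fronting leaves a gap immediately after 'deliver':
Which file could Mateo deliver ___ to Ingrid in the afternoon?

Mateo could deliver which file to Ingrid in the afternoon.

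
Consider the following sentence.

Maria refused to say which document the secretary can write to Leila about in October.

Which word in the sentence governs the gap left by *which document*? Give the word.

about

Underlying clause: The secretary can write to Leila about which document in October.
'which document' functions as the object of the preposition 'about'. Wh-movement fronts it, leaving a gap right after 'about':
Maria refused to say which document the secretary can write to Leila about ___ in October.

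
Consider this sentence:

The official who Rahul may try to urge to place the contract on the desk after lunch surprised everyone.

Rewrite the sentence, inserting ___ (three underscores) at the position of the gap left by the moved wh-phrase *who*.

The official who Rahul may try to urge ___ to place the contract on the desk after lunch surprised everyone.

'who' functions as the direct object of 'urge'. The gap is right after 'urge'.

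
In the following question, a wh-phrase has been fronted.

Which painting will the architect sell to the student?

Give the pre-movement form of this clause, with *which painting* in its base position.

The filler 'which painting' is interpreted as the direct object of 'sell'. Fronting leaves a gap immediately after 'sell':
Which painting will the architect sell ___ to the student?

The architect will sell which painting to the student.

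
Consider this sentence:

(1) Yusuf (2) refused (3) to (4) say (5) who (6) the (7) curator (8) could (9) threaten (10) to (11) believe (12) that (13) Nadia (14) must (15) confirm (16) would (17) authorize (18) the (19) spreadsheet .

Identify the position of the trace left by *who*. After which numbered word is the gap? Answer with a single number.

15

Underlying clause: The curator could threaten to believe that Nadia must confirm who would authorize the spreadsheet.
'who' functions as the subject of the clause embedded under 'confirm'. Fronting leaves a gap immediately after 'confirm':
Yusuf refused to say who the curator could threaten to believe that Nadia must confirm ___ would authorize the spreadsheet.
'confirm' is word 15.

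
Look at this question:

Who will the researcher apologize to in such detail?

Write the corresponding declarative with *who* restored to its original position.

'who' is the object of the preposition 'to'. Fronting leaves a gap immediately after 'to':
Who will the researcher apologize to ___ in such detail?

The researcher will apologize to who in such detail.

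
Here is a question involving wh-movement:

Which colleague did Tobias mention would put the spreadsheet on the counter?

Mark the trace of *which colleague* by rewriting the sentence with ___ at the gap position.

Which colleague did Tobias mention ___ would put the spreadsheet on the counter?

Pre-movement form: Tobias did mention which colleague would put the spreadsheet on the counter.
The filler 'which colleague' is interpreted as the subject of the clause embedded under 'mention'. The gap is right after 'mention'.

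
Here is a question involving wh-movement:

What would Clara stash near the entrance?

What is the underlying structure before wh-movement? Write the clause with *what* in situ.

Clara would stash what near the entrance.

'what' functions as the direct object of 'stash'. Fronting leaves a gap immediately after 'stash':
What would Clara stash ___ near the entrance?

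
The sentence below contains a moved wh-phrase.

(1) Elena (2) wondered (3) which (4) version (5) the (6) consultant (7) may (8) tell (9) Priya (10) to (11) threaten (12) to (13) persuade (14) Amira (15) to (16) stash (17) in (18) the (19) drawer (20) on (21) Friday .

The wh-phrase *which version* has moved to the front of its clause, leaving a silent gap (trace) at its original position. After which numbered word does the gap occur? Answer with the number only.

Underlying clause: The consultant may tell Priya to threaten to persuade Amira to stash which version in the drawer on Friday.
The filler 'which version' is interpreted as the direct object of 'stash'. It moves to the left edge, and the trace sits right after 'stash':
Elena wondered which version the consultant may tell Priya to threaten to persuade Amira to stash ___ in the drawer on Friday.
'stash' is word 16.

16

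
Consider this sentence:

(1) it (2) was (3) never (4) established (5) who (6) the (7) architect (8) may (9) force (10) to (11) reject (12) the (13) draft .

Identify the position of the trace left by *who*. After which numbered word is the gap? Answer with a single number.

9

Underlying clause: The architect may force who to reject the draft.
The filler 'who' is interpreted as the direct object of 'force'. Wh-movement fronts it, leaving a gap right after 'force':
It was never established who the architect may force ___ to reject the draft.
'force' is word 9.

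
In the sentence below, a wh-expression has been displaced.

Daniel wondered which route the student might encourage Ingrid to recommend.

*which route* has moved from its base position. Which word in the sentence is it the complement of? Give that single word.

recommend

Before movement: The student might encourage Ingrid to recommend which route.
'which route' is the direct object of 'recommend'. Fronting leaves a gap immediately after 'recommend':
Daniel wondered which route the student might encourage Ingrid to recommend ___.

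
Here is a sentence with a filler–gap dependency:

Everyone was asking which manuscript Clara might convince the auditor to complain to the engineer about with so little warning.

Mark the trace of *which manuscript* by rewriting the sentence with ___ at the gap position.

Underlying clause: Clara might convince the auditor to complain to the engineer about which manuscript with so little warning.
'which manuscript' is the object of the preposition 'about'. The gap is right after 'about'.

Everyone was asking which manuscript Clara might convince the auditor to complain to the engineer about ___ with so little warning.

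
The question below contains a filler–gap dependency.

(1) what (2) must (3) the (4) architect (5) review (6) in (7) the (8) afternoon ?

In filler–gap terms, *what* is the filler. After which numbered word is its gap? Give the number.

In situ: The architect must review what in the afternoon.
The filler 'what' is interpreted as the direct object of 'review'. Fronting leaves a gap immediately after 'review':
What must the architect review ___ in the afternoon?
'review' is word 5.

5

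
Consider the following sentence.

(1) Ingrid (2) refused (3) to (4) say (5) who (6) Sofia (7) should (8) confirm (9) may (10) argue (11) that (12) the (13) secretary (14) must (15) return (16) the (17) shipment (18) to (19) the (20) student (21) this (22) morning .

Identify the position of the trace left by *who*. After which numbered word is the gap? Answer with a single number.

8

Underlying clause: Sofia should confirm who may argue that the secretary must return the shipment to the student this morning.
'who' functions as the subject of the clause embedded under 'confirm'. Fronting leaves a gap immediately after 'confirm':
Ingrid refused to say who Sofia should confirm ___ may argue that the secretary must return the shipment to the student this morning.
'confirm' is word 8.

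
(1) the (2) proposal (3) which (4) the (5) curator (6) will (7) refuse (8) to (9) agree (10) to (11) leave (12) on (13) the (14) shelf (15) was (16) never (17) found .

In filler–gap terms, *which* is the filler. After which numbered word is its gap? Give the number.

The filler 'which' is interpreted as the direct object of 'leave'. It moves to the left edge, and the trace sits right after 'leave':
The proposal which the curator will refuse to agree to leave ___ on the shelf was never found.
'leave' is word 11.

11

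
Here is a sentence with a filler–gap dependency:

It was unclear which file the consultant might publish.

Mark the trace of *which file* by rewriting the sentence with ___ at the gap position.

It was unclear which file the consultant might publish ___.

Underlying clause: The consultant might publish which file.
'which file' functions as the direct object of 'publish'. The gap is right after 'publish'.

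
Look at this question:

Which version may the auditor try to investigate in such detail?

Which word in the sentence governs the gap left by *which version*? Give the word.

Pre-movement form: The auditor may try to investigate which version in such detail.
The filler 'which version' is interpreted as the direct object of 'investigate'. Fronting leaves a gap immediately after 'investigate':
Which version may the auditor try to investigate ___ in such detail?

investigate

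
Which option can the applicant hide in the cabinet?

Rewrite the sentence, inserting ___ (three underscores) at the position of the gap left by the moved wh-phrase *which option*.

Which option can the applicant hide ___ in the cabinet?

Pre-movement form: The applicant can hide which option in the cabinet.
'which option' is the direct object of 'hide'. The gap is right after 'hide'.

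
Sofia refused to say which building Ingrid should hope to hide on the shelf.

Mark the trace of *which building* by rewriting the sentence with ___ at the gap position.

Sofia refused to say which building Ingrid should hope to hide ___ on the shelf.

In situ: Ingrid should hope to hide which building on the shelf.
'which building' functions as the direct object of 'hide'. The gap is right after 'hide'.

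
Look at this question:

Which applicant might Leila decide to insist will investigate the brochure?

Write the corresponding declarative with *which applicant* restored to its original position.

'which applicant' functions as the subject of the clause embedded under 'insist'. Wh-movement fronts it, leaving a gap right after 'insist':
Which applicant might Leila decide to insist ___ will investigate the brochure?

Leila might decide to insist which applicant will investigate the brochure.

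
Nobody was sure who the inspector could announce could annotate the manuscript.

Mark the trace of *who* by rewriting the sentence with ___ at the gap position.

Nobody was sure who the inspector could announce ___ could annotate the manuscript.

In situ: The inspector could announce who could annotate the manuscript.
'who' functions as the subject of the clause embedded under 'announce'. The gap is right after 'announce'.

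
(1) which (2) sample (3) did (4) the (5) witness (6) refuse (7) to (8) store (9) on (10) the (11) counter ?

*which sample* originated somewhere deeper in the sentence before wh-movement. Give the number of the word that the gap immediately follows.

In situ: The witness did refuse to store which sample on the counter.
The filler 'which sample' is interpreted as the direct object of 'store'. It moves to the left edge, and the trace sits right after 'store':
Which sample did the witness refuse to store ___ on the counter?
'store' is word 8.

8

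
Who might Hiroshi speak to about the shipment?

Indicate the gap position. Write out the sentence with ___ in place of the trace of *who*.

In situ: Hiroshi might speak to who about the shipment.
'who' functions as the object of the preposition 'to'. The gap is right after 'to'.

Who might Hiroshi speak to ___ about the shipment?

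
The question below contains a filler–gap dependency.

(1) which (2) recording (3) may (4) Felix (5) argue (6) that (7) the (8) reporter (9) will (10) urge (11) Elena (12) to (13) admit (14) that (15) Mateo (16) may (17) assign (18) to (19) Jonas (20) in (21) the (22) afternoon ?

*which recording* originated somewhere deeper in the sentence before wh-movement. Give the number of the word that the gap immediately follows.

In situ: Felix may argue that the reporter will urge Elena to admit that Mateo may assign which recording to Jonas in the afternoon.
'which recording' is the direct object of 'assign'. Wh-movement fronts it, leaving a gap right after 'assign':
Which recording may Felix argue that the reporter will urge Elena to admit that Mateo may assign ___ to Jonas in the afternoon?
'assign' is word 17.

17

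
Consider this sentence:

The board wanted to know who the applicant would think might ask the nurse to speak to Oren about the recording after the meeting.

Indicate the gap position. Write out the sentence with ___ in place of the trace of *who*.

Before movement: The applicant would think who might ask the nurse to speak to Oren about the recording after the meeting.
'who' is the subject of the clause embedded under 'think'. The gap is right after 'think'.

The board wanted to know who the applicant would think ___ might ask the nurse to speak to Oren about the recording after the meeting.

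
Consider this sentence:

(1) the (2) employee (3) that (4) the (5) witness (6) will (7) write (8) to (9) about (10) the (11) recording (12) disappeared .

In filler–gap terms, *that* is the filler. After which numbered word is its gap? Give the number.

'that' is the object of the preposition 'to'. Fronting leaves a gap immediately after 'to':
The employee that the witness will write to ___ about the recording disappeared.
'to' is word 8.

8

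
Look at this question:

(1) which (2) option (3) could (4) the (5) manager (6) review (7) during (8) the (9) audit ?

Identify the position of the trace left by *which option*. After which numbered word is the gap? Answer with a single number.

In situ: The manager could review which option during the audit.
'which option' is the direct object of 'review'. Fronting leaves a gap immediately after 'review':
Which option could the manager review ___ during the audit?
'review' is word 6.

6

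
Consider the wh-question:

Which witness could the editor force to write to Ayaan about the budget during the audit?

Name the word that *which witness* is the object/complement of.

Pre-movement form: The editor could force which witness to write to Ayaan about the budget during the audit.
'which witness' functions as the direct object of 'force'. It moves to the left edge, and the trace sits right after 'force':
Which witness could the editor force ___ to write to Ayaan about the budget during the audit?

force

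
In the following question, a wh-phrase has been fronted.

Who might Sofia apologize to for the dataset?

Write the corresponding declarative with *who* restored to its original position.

Sofia might apologize to who for the dataset.

'who' functions as the object of the preposition 'to'. Wh-movement fronts it, leaving a gap right after 'to':
Who might Sofia apologize to ___ for the dataset?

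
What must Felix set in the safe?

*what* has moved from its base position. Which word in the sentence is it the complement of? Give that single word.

set

Before movement: Felix must set what in the safe.
The filler 'what' is interpreted as the direct object of 'set'. Fronting leaves a gap immediately after 'set':
What must Felix set ___ in the safe?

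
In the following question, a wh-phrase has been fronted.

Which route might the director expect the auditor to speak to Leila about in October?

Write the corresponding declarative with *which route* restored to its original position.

The director might expect the auditor to speak to Leila about which route in October.

The filler 'which route' is interpreted as the object of the preposition 'about'. Fronting leaves a gap immediately after 'about':
Which route might the director expect the auditor to speak to Leila about ___ in October?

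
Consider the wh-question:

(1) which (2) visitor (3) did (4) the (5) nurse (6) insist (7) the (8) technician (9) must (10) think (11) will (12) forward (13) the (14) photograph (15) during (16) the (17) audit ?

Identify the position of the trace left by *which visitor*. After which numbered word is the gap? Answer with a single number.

Pre-movement form: The nurse did insist the technician must think which visitor will forward the photograph during the audit.
'which visitor' functions as the subject of the clause embedded under 'think'. Wh-movement fronts it, leaving a gap right after 'think':
Which visitor did the nurse insist the technician must think ___ will forward the photograph during the audit?
'think' is word 10.

10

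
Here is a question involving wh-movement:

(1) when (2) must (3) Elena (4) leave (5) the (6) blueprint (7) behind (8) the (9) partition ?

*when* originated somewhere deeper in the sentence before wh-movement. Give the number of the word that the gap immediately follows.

Before movement: Elena must leave the blueprint behind the partition when.
The filler 'when' is interpreted as the temporal adjunct. It moves to the left edge, and the trace sits right after 'partition':
When must Elena leave the blueprint behind the partition ___?
'partition' is word 9.

9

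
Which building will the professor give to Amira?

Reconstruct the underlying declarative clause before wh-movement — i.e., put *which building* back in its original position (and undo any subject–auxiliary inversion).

The professor will give which building to Amira.

The filler 'which building' is interpreted as the direct object of 'give'. It moves to the left edge, and the trace sits right after 'give':
Which building will the professor give ___ to Amira?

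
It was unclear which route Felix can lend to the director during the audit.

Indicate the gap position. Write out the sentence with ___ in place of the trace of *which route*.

Pre-movement form: Felix can lend which route to the director during the audit.
'which route' is the direct object of 'lend'. The gap is right after 'lend'.

It was unclear which route Felix can lend ___ to the director during the audit.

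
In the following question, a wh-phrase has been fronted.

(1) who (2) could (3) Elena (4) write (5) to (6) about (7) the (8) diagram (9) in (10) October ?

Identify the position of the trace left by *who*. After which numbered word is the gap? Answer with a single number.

Underlying clause: Elena could write to who about the diagram in October.
'who' is the object of the preposition 'to'. Fronting leaves a gap immediately after 'to':
Who could Elena write to ___ about the diagram in October?
'to' is word 5.

5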